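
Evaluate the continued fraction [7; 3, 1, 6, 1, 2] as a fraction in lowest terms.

646/89

Fold from the inside: start with 2/1.
  1 + 1/2 = 3/2
  6 + 2/3 = 20/3
  1 + 3/20 = 23/20
  3 + 20/23 = 89/23
  7 + 23/89 = 646/89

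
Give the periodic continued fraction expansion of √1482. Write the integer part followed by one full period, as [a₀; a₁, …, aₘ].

a₀ = ⌊√1482⌋ = 38.
With m₀=0, d₀=1 and mₖ₊₁ = dₖaₖ − mₖ, dₖ₊₁ = (n − mₖ₊₁²)/dₖ, aₖ₊₁ = ⌊(a₀+mₖ₊₁)/dₖ₊₁⌋:
  k=1: m=38, d=38, a=2
  k=2: m=38, d=1, a=76
d=1 and a=2a₀=76 at k=2, so the next step gives (m, d) = (38, 38) again — its k=1 value — and the period has length 2.

[38; 2, 76]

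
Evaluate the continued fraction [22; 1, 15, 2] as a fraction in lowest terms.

757/33

Fold from the inside: start with 2/1.
  15 + 1/2 = 31/2
  1 + 2/31 = 33/31
  22 + 31/33 = 757/33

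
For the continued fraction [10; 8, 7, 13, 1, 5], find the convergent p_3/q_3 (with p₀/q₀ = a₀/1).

7582/749

Using pₖ = aₖpₖ₋₁ + pₖ₋₂, qₖ = aₖqₖ₋₁ + qₖ₋₂ (with p₋₁=1, p₋₂=0, q₋₁=0, q₋₂=1):
  k=0: a=10, p=10, q=1
  k=1: a=8, p=81, q=8
  k=2: a=7, p=577, q=57
  k=3: a=13, p=7582, q=749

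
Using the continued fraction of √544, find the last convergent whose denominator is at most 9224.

√544 = [23; 3, 11, 3, 46, …] (period length 4).
Convergents:
  p_0/q_0 = 23/1
  p_1/q_1 = 70/3
  p_2/q_2 = 793/34
  p_3/q_3 = 2449/105
  p_4/q_4 = 113447/4864
  p_5/q_5 = 342790/14697
q_4 = 4864 ≤ 9224 < 14697 = q_5, so the answer is 113447/4864.

113447/4864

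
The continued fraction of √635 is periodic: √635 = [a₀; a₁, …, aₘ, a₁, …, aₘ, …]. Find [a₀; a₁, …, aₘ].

a₀ = ⌊√635⌋ = 25.
With m₀=0, d₀=1 and mₖ₊₁ = dₖaₖ − mₖ, dₖ₊₁ = (n − mₖ₊₁²)/dₖ, aₖ₊₁ = ⌊(a₀+mₖ₊₁)/dₖ₊₁⌋:
  k=1: m=25, d=10, a=5
  k=2: m=25, d=1, a=50
d=1 and a=2a₀=50 at k=2, so the next step gives (m, d) = (25, 10) again — its k=1 value — and the period has length 2.

[25; 5, 50]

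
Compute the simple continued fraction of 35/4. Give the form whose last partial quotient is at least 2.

35 = 8·4 + 3
4 = 1·3 + 1
3 = 3·1 + 0  (stop)
So 35/4 = [8; 1, 3].

[8; 1, 3]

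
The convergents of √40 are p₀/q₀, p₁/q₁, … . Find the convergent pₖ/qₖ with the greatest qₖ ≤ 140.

721/114

√40 = [6; 3, 12, …] (period length 2).
Convergents:
  p_0/q_0 = 6/1
  p_1/q_1 = 19/3
  p_2/q_2 = 234/37
  p_3/q_3 = 721/114
  p_4/q_4 = 8886/1405
q_3 = 114 ≤ 140 < 1405 = q_4, so the answer is 721/114.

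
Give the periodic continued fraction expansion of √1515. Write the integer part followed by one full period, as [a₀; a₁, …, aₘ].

a₀ = ⌊√1515⌋ = 38.
With m₀=0, d₀=1 and mₖ₊₁ = dₖaₖ − mₖ, dₖ₊₁ = (n − mₖ₊₁²)/dₖ, aₖ₊₁ = ⌊(a₀+mₖ₊₁)/dₖ₊₁⌋:
  k=1: m=38, d=71, a=1
  k=2: m=33, d=6, a=11
  k=3: m=33, d=71, a=1
  k=4: m=38, d=1, a=76
d=1 and a=2a₀=76 at k=4, so the next step gives (m, d) = (38, 71) again — its k=1 value — and the period has length 4.

[38; 1, 11, 1, 76]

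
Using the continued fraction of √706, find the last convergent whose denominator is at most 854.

19742/743

√706 = [26; 1, 1, 3, 26, 3, 1, 1, 52, …] (period length 8).
Convergents:
  p_0/q_0 = 26/1
  p_1/q_1 = 27/1
  p_2/q_2 = 53/2
  p_3/q_3 = 186/7
  p_4/q_4 = 4889/184
  p_5/q_5 = 14853/559
  p_6/q_6 = 19742/743
  p_7/q_7 = 34595/1302
q_6 = 743 ≤ 854 < 1302 = q_7, so the answer is 19742/743.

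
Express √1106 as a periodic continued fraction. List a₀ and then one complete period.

[33; 3, 1, 8, 1, 3, 66]

a₀ = ⌊√1106⌋ = 33.
With m₀=0, d₀=1 and mₖ₊₁ = dₖaₖ − mₖ, dₖ₊₁ = (n − mₖ₊₁²)/dₖ, aₖ₊₁ = ⌊(a₀+mₖ₊₁)/dₖ₊₁⌋:
  k=1: m=33, d=17, a=3
  k=2: m=18, d=46, a=1
  k=3: m=28, d=7, a=8
  k=4: m=28, d=46, a=1
  k=5: m=18, d=17, a=3
  k=6: m=33, d=1, a=66
d=1 and a=2a₀=66 at k=6, so the next step gives (m, d) = (33, 17) again — its k=1 value — and the period has length 6.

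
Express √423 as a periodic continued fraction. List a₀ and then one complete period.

a₀ = ⌊√423⌋ = 20.
With m₀=0, d₀=1 and mₖ₊₁ = dₖaₖ − mₖ, dₖ₊₁ = (n − mₖ₊₁²)/dₖ, aₖ₊₁ = ⌊(a₀+mₖ₊₁)/dₖ₊₁⌋:
  k=1: m=20, d=23, a=1
  k=2: m=3, d=18, a=1
  k=3: m=15, d=11, a=3
  k=4: m=18, d=9, a=4
  k=5: m=18, d=11, a=3
  k=6: m=15, d=18, a=1
  k=7: m=3, d=23, a=1
  k=8: m=20, d=1, a=40
d=1 and a=2a₀=40 at k=8, so the next step gives (m, d) = (20, 23) again — its k=1 value — and the period has length 8.

[20; 1, 1, 3, 4, 3, 1, 1, 40]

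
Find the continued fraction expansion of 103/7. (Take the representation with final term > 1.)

[14; 1, 2, 2]

103 = 14×7 + 5
7 = 1×5 + 2
5 = 2×2 + 1
2 = 2×1 + 0  (stop)
So 103/7 = [14; 1, 2, 2].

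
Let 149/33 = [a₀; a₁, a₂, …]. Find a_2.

149 = 4·33 + 17   →  a_0 = 4
33 = 1·17 + 16   →  a_1 = 1
17 = 1·16 + 1   →  a_2 = 1

1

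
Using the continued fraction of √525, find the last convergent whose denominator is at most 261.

5522/241

√525 = [22; 1, 10, 2, 10, 1, 44, …] (period length 6).
Convergents:
  p_0/q_0 = 22/1
  p_1/q_1 = 23/1
  p_2/q_2 = 252/11
  p_3/q_3 = 527/23
  p_4/q_4 = 5522/241
  p_5/q_5 = 6049/264
q_4 = 241 ≤ 261 < 264 = q_5, so the answer is 5522/241.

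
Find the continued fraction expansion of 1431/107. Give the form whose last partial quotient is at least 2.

1431 = 13·107 + 40
107 = 2·40 + 27
40 = 1·27 + 13
27 = 2·13 + 1
13 = 13·1 + 0  (stop)
So 1431/107 = [13; 2, 1, 2, 13].

[13; 2, 1, 2, 13]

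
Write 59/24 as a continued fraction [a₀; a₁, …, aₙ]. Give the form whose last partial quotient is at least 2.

[2; 2, 5, 2]

59 = 2*24 + 11
24 = 2*11 + 2
11 = 5*2 + 1
2 = 2*1 + 0  (stop)
So 59/24 = [2; 2, 5, 2].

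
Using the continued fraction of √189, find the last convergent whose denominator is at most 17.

√189 = [13; 1, 2, 1, 26, …] (period length 4).
Convergents:
  p_0/q_0 = 13/1
  p_1/q_1 = 14/1
  p_2/q_2 = 41/3
  p_3/q_3 = 55/4
  p_4/q_4 = 1471/107
q_3 = 4 ≤ 17 < 107 = q_4, so the answer is 55/4.

55/4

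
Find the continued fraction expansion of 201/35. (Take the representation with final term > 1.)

201 = 5·35 + 26
35 = 1·26 + 9
26 = 2·9 + 8
9 = 1·8 + 1
8 = 8·1 + 0  (stop)
So 201/35 = [5; 1, 2, 1, 8].

[5; 1, 2, 1, 8]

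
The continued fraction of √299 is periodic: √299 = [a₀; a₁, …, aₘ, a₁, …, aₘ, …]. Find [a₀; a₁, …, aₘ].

[17; 3, 2, 3, 34]

a₀ = ⌊√299⌋ = 17.
With m₀=0, d₀=1 and mₖ₊₁ = dₖaₖ − mₖ, dₖ₊₁ = (n − mₖ₊₁²)/dₖ, aₖ₊₁ = ⌊(a₀+mₖ₊₁)/dₖ₊₁⌋:
  k=1: m=17, d=10, a=3
  k=2: m=13, d=13, a=2
  k=3: m=13, d=10, a=3
  k=4: m=17, d=1, a=34
d=1 and a=2a₀=34 at k=4, so the next step gives (m, d) = (17, 10) again — its k=1 value — and the period has length 4.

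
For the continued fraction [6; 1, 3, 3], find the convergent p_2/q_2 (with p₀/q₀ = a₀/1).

27/4

Using pₖ = aₖpₖ₋₁ + pₖ₋₂, qₖ = aₖqₖ₋₁ + qₖ₋₂ (with p₋₁=1, p₋₂=0, q₋₁=0, q₋₂=1):
  k=0: a=6, p=6, q=1
  k=1: a=1, p=7, q=1
  k=2: a=3, p=27, q=4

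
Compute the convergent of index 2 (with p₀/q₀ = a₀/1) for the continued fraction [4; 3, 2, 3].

30/7

Using pₖ = aₖpₖ₋₁ + pₖ₋₂, qₖ = aₖqₖ₋₁ + qₖ₋₂ (with p₋₁=1, p₋₂=0, q₋₁=0, q₋₂=1):
  k=0: a=4, p=4, q=1
  k=1: a=3, p=13, q=3
  k=2: a=2, p=30, q=7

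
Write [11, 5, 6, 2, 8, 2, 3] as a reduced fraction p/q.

46679/4170

Fold from the inside: start with 3/1.
  2 + 1/3 = 7/3
  8 + 3/7 = 59/7
  2 + 7/59 = 125/59
  6 + 59/125 = 809/125
  5 + 125/809 = 4170/809
  11 + 809/4170 = 46679/4170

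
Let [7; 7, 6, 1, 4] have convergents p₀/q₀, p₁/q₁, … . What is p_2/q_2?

Using pₖ = aₖpₖ₋₁ + pₖ₋₂, qₖ = aₖqₖ₋₁ + qₖ₋₂ (with p₋₁=1, p₋₂=0, q₋₁=0, q₋₂=1):
  k=0: a=7, p=7, q=1
  k=1: a=7, p=50, q=7
  k=2: a=6, p=307, q=43

307/43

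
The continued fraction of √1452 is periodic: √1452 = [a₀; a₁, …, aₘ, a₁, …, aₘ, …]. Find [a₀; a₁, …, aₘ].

a₀ = ⌊√1452⌋ = 38.
With m₀=0, d₀=1 and mₖ₊₁ = dₖaₖ − mₖ, dₖ₊₁ = (n − mₖ₊₁²)/dₖ, aₖ₊₁ = ⌊(a₀+mₖ₊₁)/dₖ₊₁⌋:
  k=1: m=38, d=8, a=9
  k=2: m=34, d=37, a=1
  k=3: m=3, d=39, a=1
  k=4: m=36, d=4, a=18
  k=5: m=36, d=39, a=1
  k=6: m=3, d=37, a=1
  k=7: m=34, d=8, a=9
  k=8: m=38, d=1, a=76
d=1 and a=2a₀=76 at k=8, so the next step gives (m, d) = (38, 8) again — its k=1 value — and the period has length 8.

[38; 9, 1, 1, 18, 1, 1, 9, 76]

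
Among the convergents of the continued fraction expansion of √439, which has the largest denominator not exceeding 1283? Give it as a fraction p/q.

√439 = [20; 1, 19, 1, 40, …] (period length 4).
Convergents:
  p_0/q_0 = 20/1
  p_1/q_1 = 21/1
  p_2/q_2 = 419/20
  p_3/q_3 = 440/21
  p_4/q_4 = 18019/860
  p_5/q_5 = 18459/881
  p_6/q_6 = 368740/17599
q_5 = 881 ≤ 1283 < 17599 = q_6, so the answer is 18459/881.

18459/881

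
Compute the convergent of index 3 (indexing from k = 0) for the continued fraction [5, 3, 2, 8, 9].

Using pₖ = aₖpₖ₋₁ + pₖ₋₂, qₖ = aₖqₖ₋₁ + qₖ₋₂ (with p₋₁=1, p₋₂=0, q₋₁=0, q₋₂=1):
  k=0: a=5, p=5, q=1
  k=1: a=3, p=16, q=3
  k=2: a=2, p=37, q=7
  k=3: a=8, p=312, q=59

312/59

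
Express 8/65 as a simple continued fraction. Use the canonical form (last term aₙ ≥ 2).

8 = 0*65 + 8
65 = 8*8 + 1
8 = 8*1 + 0  (stop)
So 8/65 = [0; 8, 8].

[0; 8, 8]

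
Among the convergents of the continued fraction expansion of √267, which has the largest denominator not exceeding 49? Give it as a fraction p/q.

768/47

√267 = [16; 2, 1, 15, 1, 2, 32, …] (period length 6).
Convergents:
  p_0/q_0 = 16/1
  p_1/q_1 = 33/2
  p_2/q_2 = 49/3
  p_3/q_3 = 768/47
  p_4/q_4 = 817/50
q_3 = 47 ≤ 49 < 50 = q_4, so the answer is 768/47.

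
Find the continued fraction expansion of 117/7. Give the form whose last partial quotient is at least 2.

[16; 1, 2, 2]

117 = 16*7 + 5
7 = 1*5 + 2
5 = 2*2 + 1
2 = 2*1 + 0  (stop)
So 117/7 = [16; 1, 2, 2].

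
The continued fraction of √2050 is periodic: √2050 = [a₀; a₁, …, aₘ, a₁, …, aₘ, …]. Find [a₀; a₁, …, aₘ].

a₀ = ⌊√2050⌋ = 45.
With m₀=0, d₀=1 and mₖ₊₁ = dₖaₖ − mₖ, dₖ₊₁ = (n − mₖ₊₁²)/dₖ, aₖ₊₁ = ⌊(a₀+mₖ₊₁)/dₖ₊₁⌋:
  k=1: m=45, d=25, a=3
  k=2: m=30, d=46, a=1
  k=3: m=16, d=39, a=1
  k=4: m=23, d=39, a=1
  k=5: m=16, d=46, a=1
  k=6: m=30, d=25, a=3
  k=7: m=45, d=1, a=90
d=1 and a=2a₀=90 at k=7, so the next step gives (m, d) = (45, 25) again — its k=1 value — and the period has length 7.

[45; 3, 1, 1, 1, 1, 3, 90]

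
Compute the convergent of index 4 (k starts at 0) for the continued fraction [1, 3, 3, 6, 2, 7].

Using pₖ = aₖpₖ₋₁ + pₖ₋₂, qₖ = aₖqₖ₋₁ + qₖ₋₂ (with p₋₁=1, p₋₂=0, q₋₁=0, q₋₂=1):
  k=0: a=1, p=1, q=1
  k=1: a=3, p=4, q=3
  k=2: a=3, p=13, q=10
  k=3: a=6, p=82, q=63
  k=4: a=2, p=177, q=136

177/136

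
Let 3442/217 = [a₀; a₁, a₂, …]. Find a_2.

3442 = 15·217 + 187   →  a_0 = 15
217 = 1·187 + 30   →  a_1 = 1
187 = 6·30 + 7   →  a_2 = 6

6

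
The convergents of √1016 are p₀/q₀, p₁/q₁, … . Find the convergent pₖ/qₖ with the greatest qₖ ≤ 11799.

√1016 = [31; 1, 6, 1, 62, …] (period length 4).
Convergents:
  p_0/q_0 = 31/1
  p_1/q_1 = 32/1
  p_2/q_2 = 223/7
  p_3/q_3 = 255/8
  p_4/q_4 = 16033/503
  p_5/q_5 = 16288/511
  p_6/q_6 = 113761/3569
  p_7/q_7 = 130049/4080
  p_8/q_8 = 8176799/256529
q_7 = 4080 ≤ 11799 < 256529 = q_8, so the answer is 130049/4080.

130049/4080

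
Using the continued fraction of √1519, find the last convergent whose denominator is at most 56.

√1519 = [38; 1, 37, 1, 76, …] (period length 4).
Convergents:
  p_0/q_0 = 38/1
  p_1/q_1 = 39/1
  p_2/q_2 = 1481/38
  p_3/q_3 = 1520/39
  p_4/q_4 = 117001/3002
q_3 = 39 ≤ 56 < 3002 = q_4, so the answer is 1520/39.

1520/39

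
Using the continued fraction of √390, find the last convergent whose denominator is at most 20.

79/4

√390 = [19; 1, 2, 1, 38, …] (period length 4).
Convergents:
  p_0/q_0 = 19/1
  p_1/q_1 = 20/1
  p_2/q_2 = 59/3
  p_3/q_3 = 79/4
  p_4/q_4 = 3061/155
q_3 = 4 ≤ 20 < 155 = q_4, so the answer is 79/4.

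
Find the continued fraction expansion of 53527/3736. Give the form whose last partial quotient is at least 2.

[14; 3, 18, 3, 1, 16]

53527 = 14·3736 + 1223
3736 = 3·1223 + 67
1223 = 18·67 + 17
67 = 3·17 + 16
17 = 1·16 + 1
16 = 16·1 + 0  (stop)
So 53527/3736 = [14; 3, 18, 3, 1, 16].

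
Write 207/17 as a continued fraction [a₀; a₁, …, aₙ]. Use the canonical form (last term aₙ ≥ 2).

207 = 12×17 + 3
17 = 5×3 + 2
3 = 1×2 + 1
2 = 2×1 + 0  (stop)
So 207/17 = [12; 5, 1, 2].

[12; 5, 1, 2]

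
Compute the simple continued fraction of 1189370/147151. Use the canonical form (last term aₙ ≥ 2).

[8; 12, 10, 13, 8, 2, 1, 3]

1189370 = 8×147151 + 12162
147151 = 12×12162 + 1207
12162 = 10×1207 + 92
1207 = 13×92 + 11
92 = 8×11 + 4
11 = 2×4 + 3
4 = 1×3 + 1
3 = 3×1 + 0  (stop)
So 1189370/147151 = [8; 12, 10, 13, 8, 2, 1, 3].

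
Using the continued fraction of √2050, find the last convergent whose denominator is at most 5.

181/4

√2050 = [45; 3, 1, 1, 1, 1, 3, 90, …] (period length 7).
Convergents:
  p_0/q_0 = 45/1
  p_1/q_1 = 136/3
  p_2/q_2 = 181/4
  p_3/q_3 = 317/7
q_2 = 4 ≤ 5 < 7 = q_3, so the answer is 181/4.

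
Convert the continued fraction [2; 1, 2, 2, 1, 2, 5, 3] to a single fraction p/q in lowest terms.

1249/462

Using pₖ = aₖpₖ₋₁ + pₖ₋₂ and qₖ = aₖqₖ₋₁ + qₖ₋₂:
  k=0: a=2, p=2, q=1
  k=1: a=1, p=3, q=1
  k=2: a=2, p=8, q=3
  k=3: a=2, p=19, q=7
  k=4: a=1, p=27, q=10
  k=5: a=2, p=73, q=27
  k=6: a=5, p=392, q=145
  k=7: a=3, p=1249, q=462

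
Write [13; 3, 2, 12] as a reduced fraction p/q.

1156/87

Using pₖ = aₖpₖ₋₁ + pₖ₋₂ and qₖ = aₖqₖ₋₁ + qₖ₋₂:
  k=0: a=13, p=13, q=1
  k=1: a=3, p=40, q=3
  k=2: a=2, p=93, q=7
  k=3: a=12, p=1156, q=87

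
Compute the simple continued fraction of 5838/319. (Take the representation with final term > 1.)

[18; 3, 3, 10, 3]

5838 = 18·319 + 96
319 = 3·96 + 31
96 = 3·31 + 3
31 = 10·3 + 1
3 = 3·1 + 0  (stop)
So 5838/319 = [18; 3, 3, 10, 3].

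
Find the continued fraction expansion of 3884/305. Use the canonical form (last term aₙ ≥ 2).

3884 = 12×305 + 224
305 = 1×224 + 81
224 = 2×81 + 62
81 = 1×62 + 19
62 = 3×19 + 5
19 = 3×5 + 4
5 = 1×4 + 1
4 = 4×1 + 0  (stop)
So 3884/305 = [12; 1, 2, 1, 3, 3, 1, 4].

[12; 1, 2, 1, 3, 3, 1, 4]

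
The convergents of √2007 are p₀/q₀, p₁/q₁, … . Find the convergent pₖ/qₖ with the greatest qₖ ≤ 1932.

√2007 = [44; 1, 3, 1, 88, …] (period length 4).
Convergents:
  p_0/q_0 = 44/1
  p_1/q_1 = 45/1
  p_2/q_2 = 179/4
  p_3/q_3 = 224/5
  p_4/q_4 = 19891/444
  p_5/q_5 = 20115/449
  p_6/q_6 = 80236/1791
  p_7/q_7 = 100351/2240
q_6 = 1791 ≤ 1932 < 2240 = q_7, so the answer is 80236/1791.

80236/1791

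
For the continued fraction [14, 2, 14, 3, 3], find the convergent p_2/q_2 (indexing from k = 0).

420/29

Using pₖ = aₖpₖ₋₁ + pₖ₋₂, qₖ = aₖqₖ₋₁ + qₖ₋₂ (with p₋₁=1, p₋₂=0, q₋₁=0, q₋₂=1):
  k=0: a=14, p=14, q=1
  k=1: a=2, p=29, q=2
  k=2: a=14, p=420, q=29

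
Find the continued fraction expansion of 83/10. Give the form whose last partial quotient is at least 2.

[8; 3, 3]

83 = 8*10 + 3
10 = 3*3 + 1
3 = 3*1 + 0  (stop)
So 83/10 = [8; 3, 3].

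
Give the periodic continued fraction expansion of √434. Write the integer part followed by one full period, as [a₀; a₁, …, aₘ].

[20; 1, 4, 1, 40]

a₀ = ⌊√434⌋ = 20.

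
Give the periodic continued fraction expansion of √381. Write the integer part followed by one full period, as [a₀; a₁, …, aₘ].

a₀ = ⌊√381⌋ = 19.
With m₀=0, d₀=1 and mₖ₊₁ = dₖaₖ − mₖ, dₖ₊₁ = (n − mₖ₊₁²)/dₖ, aₖ₊₁ = ⌊(a₀+mₖ₊₁)/dₖ₊₁⌋:
  k=1: m=19, d=20, a=1
  k=2: m=1, d=19, a=1
  k=3: m=18, d=3, a=12
  k=4: m=18, d=19, a=1
  k=5: m=1, d=20, a=1
  k=6: m=19, d=1, a=38
d=1 and a=2a₀=38 at k=6, so the next step gives (m, d) = (19, 20) again — its k=1 value — and the period has length 6.

[19; 1, 1, 12, 1, 1, 38]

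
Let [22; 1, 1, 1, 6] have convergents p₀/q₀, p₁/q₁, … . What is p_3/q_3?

Using pₖ = aₖpₖ₋₁ + pₖ₋₂, qₖ = aₖqₖ₋₁ + qₖ₋₂ (with p₋₁=1, p₋₂=0, q₋₁=0, q₋₂=1):
  k=0: a=22, p=22, q=1
  k=1: a=1, p=23, q=1
  k=2: a=1, p=45, q=2
  k=3: a=1, p=68, q=3

68/3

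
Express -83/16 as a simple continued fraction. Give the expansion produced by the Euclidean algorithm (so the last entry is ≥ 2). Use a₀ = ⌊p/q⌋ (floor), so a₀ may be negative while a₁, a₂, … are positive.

-83 = -6×16 + 13
16 = 1×13 + 3
13 = 4×3 + 1
3 = 3×1 + 0  (stop)
So -83/16 = [-6; 1, 4, 3].

[-6; 1, 4, 3]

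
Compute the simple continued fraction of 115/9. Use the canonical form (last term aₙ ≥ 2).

115 = 12·9 + 7
9 = 1·7 + 2
7 = 3·2 + 1
2 = 2·1 + 0  (stop)
So 115/9 = [12; 1, 3, 2].

[12; 1, 3, 2]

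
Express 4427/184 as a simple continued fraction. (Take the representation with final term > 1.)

4427 = 24×184 + 11
184 = 16×11 + 8
11 = 1×8 + 3
8 = 2×3 + 2
3 = 1×2 + 1
2 = 2×1 + 0  (stop)
So 4427/184 = [24; 16, 1, 2, 1, 2].

[24; 16, 1, 2, 1, 2]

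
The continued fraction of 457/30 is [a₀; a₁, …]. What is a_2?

3

457 = 15·30 + 7   →  a_0 = 15
30 = 4·7 + 2   →  a_1 = 4
7 = 3·2 + 1   →  a_2 = 3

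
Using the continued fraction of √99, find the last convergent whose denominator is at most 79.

√99 = [9; 1, 18, …] (period length 2).
Convergents:
  p_0/q_0 = 9/1
  p_1/q_1 = 10/1
  p_2/q_2 = 189/19
  p_3/q_3 = 199/20
  p_4/q_4 = 3771/379
q_3 = 20 ≤ 79 < 379 = q_4, so the answer is 199/20.

199/20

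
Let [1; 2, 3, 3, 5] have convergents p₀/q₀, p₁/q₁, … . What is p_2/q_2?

10/7

Using pₖ = aₖpₖ₋₁ + pₖ₋₂, qₖ = aₖqₖ₋₁ + qₖ₋₂ (with p₋₁=1, p₋₂=0, q₋₁=0, q₋₂=1):
  k=0: a=1, p=1, q=1
  k=1: a=2, p=3, q=2
  k=2: a=3, p=10, q=7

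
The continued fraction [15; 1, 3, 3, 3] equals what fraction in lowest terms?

678/43

Using pₖ = aₖpₖ₋₁ + pₖ₋₂ and qₖ = aₖqₖ₋₁ + qₖ₋₂:
  k=0: a=15, p=15, q=1
  k=1: a=1, p=16, q=1
  k=2: a=3, p=63, q=4
  k=3: a=3, p=205, q=13
  k=4: a=3, p=678, q=43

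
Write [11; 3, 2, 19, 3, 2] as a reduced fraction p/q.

10903/966

Fold from the inside: start with 2/1.
  3 + 1/2 = 7/2
  19 + 2/7 = 135/7
  2 + 7/135 = 277/135
  3 + 135/277 = 966/277
  11 + 277/966 = 10903/966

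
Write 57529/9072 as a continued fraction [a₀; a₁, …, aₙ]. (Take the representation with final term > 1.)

[6; 2, 1, 13, 7, 15, 2]

57529 = 6*9072 + 3097
9072 = 2*3097 + 2878
3097 = 1*2878 + 219
2878 = 13*219 + 31
219 = 7*31 + 2
31 = 15*2 + 1
2 = 2*1 + 0  (stop)
So 57529/9072 = [6; 2, 1, 13, 7, 15, 2].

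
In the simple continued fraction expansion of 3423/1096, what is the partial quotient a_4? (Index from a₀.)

3

3423 = 3·1096 + 135   →  a_0 = 3
1096 = 8·135 + 16   →  a_1 = 8
135 = 8·16 + 7   →  a_2 = 8
16 = 2·7 + 2   →  a_3 = 2
7 = 3·2 + 1   →  a_4 = 3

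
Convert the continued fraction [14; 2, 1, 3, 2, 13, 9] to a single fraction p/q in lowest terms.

Fold from the inside: start with 9/1.
  13 + 1/9 = 118/9
  2 + 9/118 = 245/118
  3 + 118/245 = 853/245
  1 + 245/853 = 1098/853
  2 + 853/1098 = 3049/1098
  14 + 1098/3049 = 43784/3049

43784/3049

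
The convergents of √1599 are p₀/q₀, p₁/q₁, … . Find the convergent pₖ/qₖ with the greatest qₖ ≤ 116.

√1599 = [39; 1, 78, …] (period length 2).
Convergents:
  p_0/q_0 = 39/1
  p_1/q_1 = 40/1
  p_2/q_2 = 3159/79
  p_3/q_3 = 3199/80
  p_4/q_4 = 252681/6319
q_3 = 80 ≤ 116 < 6319 = q_4, so the answer is 3199/80.

3199/80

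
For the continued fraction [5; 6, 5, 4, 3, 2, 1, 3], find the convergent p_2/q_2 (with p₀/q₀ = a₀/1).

Using pₖ = aₖpₖ₋₁ + pₖ₋₂, qₖ = aₖqₖ₋₁ + qₖ₋₂ (with p₋₁=1, p₋₂=0, q₋₁=0, q₋₂=1):
  k=0: a=5, p=5, q=1
  k=1: a=6, p=31, q=6
  k=2: a=5, p=160, q=31

160/31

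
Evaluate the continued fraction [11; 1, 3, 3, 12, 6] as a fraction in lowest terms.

11451/973

Using pₖ = aₖpₖ₋₁ + pₖ₋₂ and qₖ = aₖqₖ₋₁ + qₖ₋₂:
  k=0: a=11, p=11, q=1
  k=1: a=1, p=12, q=1
  k=2: a=3, p=47, q=4
  k=3: a=3, p=153, q=13
  k=4: a=12, p=1883, q=160
  k=5: a=6, p=11451, q=973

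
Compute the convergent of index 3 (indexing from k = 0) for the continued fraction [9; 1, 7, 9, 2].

Using pₖ = aₖpₖ₋₁ + pₖ₋₂, qₖ = aₖqₖ₋₁ + qₖ₋₂ (with p₋₁=1, p₋₂=0, q₋₁=0, q₋₂=1):
  k=0: a=9, p=9, q=1
  k=1: a=1, p=10, q=1
  k=2: a=7, p=79, q=8
  k=3: a=9, p=721, q=73

721/73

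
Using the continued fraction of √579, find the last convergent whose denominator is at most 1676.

18504/769

√579 = [24; 16, 48, …] (period length 2).
Convergents:
  p_0/q_0 = 24/1
  p_1/q_1 = 385/16
  p_2/q_2 = 18504/769
  p_3/q_3 = 296449/12320
q_2 = 769 ≤ 1676 < 12320 = q_3, so the answer is 18504/769.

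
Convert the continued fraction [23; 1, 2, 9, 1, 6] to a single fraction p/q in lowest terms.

Fold from the inside: start with 6/1.
  1 + 1/6 = 7/6
  9 + 6/7 = 69/7
  2 + 7/69 = 145/69
  1 + 69/145 = 214/145
  23 + 145/214 = 5067/214

5067/214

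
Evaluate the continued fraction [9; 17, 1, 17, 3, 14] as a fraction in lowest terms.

128057/14141

Fold from the inside: start with 14/1.
  3 + 1/14 = 43/14
  17 + 14/43 = 745/43
  1 + 43/745 = 788/745
  17 + 745/788 = 14141/788
  9 + 788/14141 = 128057/14141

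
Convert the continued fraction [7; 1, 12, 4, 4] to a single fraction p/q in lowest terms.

1783/225

Using pₖ = aₖpₖ₋₁ + pₖ₋₂ and qₖ = aₖqₖ₋₁ + qₖ₋₂:
  k=0: a=7, p=7, q=1
  k=1: a=1, p=8, q=1
  k=2: a=12, p=103, q=13
  k=3: a=4, p=420, q=53
  k=4: a=4, p=1783, q=225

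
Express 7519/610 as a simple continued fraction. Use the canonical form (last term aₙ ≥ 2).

7519 = 12*610 + 199
610 = 3*199 + 13
199 = 15*13 + 4
13 = 3*4 + 1
4 = 4*1 + 0  (stop)
So 7519/610 = [12; 3, 15, 3, 4].

[12; 3, 15, 3, 4]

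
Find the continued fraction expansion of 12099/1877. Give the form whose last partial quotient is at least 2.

[6; 2, 4, 8, 8, 3]

12099 = 6·1877 + 837
1877 = 2·837 + 203
837 = 4·203 + 25
203 = 8·25 + 3
25 = 8·3 + 1
3 = 3·1 + 0  (stop)
So 12099/1877 = [6; 2, 4, 8, 8, 3].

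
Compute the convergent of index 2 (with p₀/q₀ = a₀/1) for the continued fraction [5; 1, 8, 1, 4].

53/9

Using pₖ = aₖpₖ₋₁ + pₖ₋₂, qₖ = aₖqₖ₋₁ + qₖ₋₂ (with p₋₁=1, p₋₂=0, q₋₁=0, q₋₂=1):
  k=0: a=5, p=5, q=1
  k=1: a=1, p=6, q=1
  k=2: a=8, p=53, q=9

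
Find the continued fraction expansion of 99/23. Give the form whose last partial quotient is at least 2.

[4; 3, 3, 2]

99 = 4·23 + 7
23 = 3·7 + 2
7 = 3·2 + 1
2 = 2·1 + 0  (stop)
So 99/23 = [4; 3, 3, 2].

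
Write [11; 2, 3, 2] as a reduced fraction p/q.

Using pₖ = aₖpₖ₋₁ + pₖ₋₂ and qₖ = aₖqₖ₋₁ + qₖ₋₂:
  k=0: a=11, p=11, q=1
  k=1: a=2, p=23, q=2
  k=2: a=3, p=80, q=7
  k=3: a=2, p=183, q=16

183/16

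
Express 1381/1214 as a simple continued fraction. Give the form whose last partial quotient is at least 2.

[1; 7, 3, 1, 2, 2, 6]

1381 = 1×1214 + 167
1214 = 7×167 + 45
167 = 3×45 + 32
45 = 1×32 + 13
32 = 2×13 + 6
13 = 2×6 + 1
6 = 6×1 + 0  (stop)
So 1381/1214 = [1; 7, 3, 1, 2, 2, 6].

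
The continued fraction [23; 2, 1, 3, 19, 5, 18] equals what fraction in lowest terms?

455349/19490

Fold from the inside: start with 18/1.
  5 + 1/18 = 91/18
  19 + 18/91 = 1747/91
  3 + 91/1747 = 5332/1747
  1 + 1747/5332 = 7079/5332
  2 + 5332/7079 = 19490/7079
  23 + 7079/19490 = 455349/19490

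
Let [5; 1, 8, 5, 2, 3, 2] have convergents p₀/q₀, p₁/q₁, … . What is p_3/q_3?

Using pₖ = aₖpₖ₋₁ + pₖ₋₂, qₖ = aₖqₖ₋₁ + qₖ₋₂ (with p₋₁=1, p₋₂=0, q₋₁=0, q₋₂=1):
  k=0: a=5, p=5, q=1
  k=1: a=1, p=6, q=1
  k=2: a=8, p=53, q=9
  k=3: a=5, p=271, q=46

271/46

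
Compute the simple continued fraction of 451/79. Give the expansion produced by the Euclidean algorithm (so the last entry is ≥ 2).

[5; 1, 2, 2, 3, 3]

451 = 5·79 + 56
79 = 1·56 + 23
56 = 2·23 + 10
23 = 2·10 + 3
10 = 3·3 + 1
3 = 3·1 + 0  (stop)
So 451/79 = [5; 1, 2, 2, 3, 3].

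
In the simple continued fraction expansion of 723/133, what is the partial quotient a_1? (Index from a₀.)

723 = 5·133 + 58   →  a_0 = 5
133 = 2·58 + 17   →  a_1 = 2

2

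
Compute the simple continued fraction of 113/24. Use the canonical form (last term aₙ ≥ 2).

113 = 4*24 + 17
24 = 1*17 + 7
17 = 2*7 + 3
7 = 2*3 + 1
3 = 3*1 + 0  (stop)
So 113/24 = [4; 1, 2, 2, 3].

[4; 1, 2, 2, 3]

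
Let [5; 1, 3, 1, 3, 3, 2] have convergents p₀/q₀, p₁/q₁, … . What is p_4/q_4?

Using pₖ = aₖpₖ₋₁ + pₖ₋₂, qₖ = aₖqₖ₋₁ + qₖ₋₂ (with p₋₁=1, p₋₂=0, q₋₁=0, q₋₂=1):
  k=0: a=5, p=5, q=1
  k=1: a=1, p=6, q=1
  k=2: a=3, p=23, q=4
  k=3: a=1, p=29, q=5
  k=4: a=3, p=110, q=19

110/19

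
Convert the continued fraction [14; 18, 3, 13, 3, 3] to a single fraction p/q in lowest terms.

Using pₖ = aₖpₖ₋₁ + pₖ₋₂ and qₖ = aₖqₖ₋₁ + qₖ₋₂:
  k=0: a=14, p=14, q=1
  k=1: a=18, p=253, q=18
  k=2: a=3, p=773, q=55
  k=3: a=13, p=10302, q=733
  k=4: a=3, p=31679, q=2254
  k=5: a=3, p=105339, q=7495

105339/7495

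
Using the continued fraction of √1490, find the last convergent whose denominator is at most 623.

√1490 = [38; 1, 1, 1, 1, 76, …] (period length 5).
Convergents:
  p_0/q_0 = 38/1
  p_1/q_1 = 39/1
  p_2/q_2 = 77/2
  p_3/q_3 = 116/3
  p_4/q_4 = 193/5
  p_5/q_5 = 14784/383
  p_6/q_6 = 14977/388
  p_7/q_7 = 29761/771
q_6 = 388 ≤ 623 < 771 = q_7, so the answer is 14977/388.

14977/388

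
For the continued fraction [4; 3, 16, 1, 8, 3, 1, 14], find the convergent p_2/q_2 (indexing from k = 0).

212/49

Using pₖ = aₖpₖ₋₁ + pₖ₋₂, qₖ = aₖqₖ₋₁ + qₖ₋₂ (with p₋₁=1, p₋₂=0, q₋₁=0, q₋₂=1):
  k=0: a=4, p=4, q=1
  k=1: a=3, p=13, q=3
  k=2: a=16, p=212, q=49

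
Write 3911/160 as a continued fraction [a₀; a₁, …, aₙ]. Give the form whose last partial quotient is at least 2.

[24; 2, 3, 1, 17]

3911 = 24×160 + 71
160 = 2×71 + 18
71 = 3×18 + 17
18 = 1×17 + 1
17 = 17×1 + 0  (stop)
So 3911/160 = [24; 2, 3, 1, 17].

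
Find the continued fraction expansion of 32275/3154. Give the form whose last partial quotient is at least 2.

[10; 4, 3, 2, 3, 3, 9]

32275 = 10*3154 + 735
3154 = 4*735 + 214
735 = 3*214 + 93
214 = 2*93 + 28
93 = 3*28 + 9
28 = 3*9 + 1
9 = 9*1 + 0  (stop)
So 32275/3154 = [10; 4, 3, 2, 3, 3, 9].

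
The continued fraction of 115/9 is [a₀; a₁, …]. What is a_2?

3

115 = 12·9 + 7   →  a_0 = 12
9 = 1·7 + 2   →  a_1 = 1
7 = 3·2 + 1   →  a_2 = 3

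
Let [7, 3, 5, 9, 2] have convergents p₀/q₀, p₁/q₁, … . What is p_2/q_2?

117/16

Using pₖ = aₖpₖ₋₁ + pₖ₋₂, qₖ = aₖqₖ₋₁ + qₖ₋₂ (with p₋₁=1, p₋₂=0, q₋₁=0, q₋₂=1):
  k=0: a=7, p=7, q=1
  k=1: a=3, p=22, q=3
  k=2: a=5, p=117, q=16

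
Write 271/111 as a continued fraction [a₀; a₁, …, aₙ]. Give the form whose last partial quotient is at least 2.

271 = 2·111 + 49
111 = 2·49 + 13
49 = 3·13 + 10
13 = 1·10 + 3
10 = 3·3 + 1
3 = 3·1 + 0  (stop)
So 271/111 = [2; 2, 3, 1, 3, 3].

[2; 2, 3, 1, 3, 3]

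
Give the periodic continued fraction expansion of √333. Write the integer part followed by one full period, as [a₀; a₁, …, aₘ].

[18; 4, 36]

a₀ = ⌊√333⌋ = 18.
With m₀=0, d₀=1 and mₖ₊₁ = dₖaₖ − mₖ, dₖ₊₁ = (n − mₖ₊₁²)/dₖ, aₖ₊₁ = ⌊(a₀+mₖ₊₁)/dₖ₊₁⌋:
  k=1: m=18, d=9, a=4
  k=2: m=18, d=1, a=36
d=1 and a=2a₀=36 at k=2, so the next step gives (m, d) = (18, 9) again — its k=1 value — and the period has length 2.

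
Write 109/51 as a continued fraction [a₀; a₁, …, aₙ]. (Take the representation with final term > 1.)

109 = 2×51 + 7
51 = 7×7 + 2
7 = 3×2 + 1
2 = 2×1 + 0  (stop)
So 109/51 = [2; 7, 3, 2].

[2; 7, 3, 2]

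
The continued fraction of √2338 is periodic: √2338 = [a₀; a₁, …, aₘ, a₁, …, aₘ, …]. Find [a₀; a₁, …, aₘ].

a₀ = ⌊√2338⌋ = 48.
With m₀=0, d₀=1 and mₖ₊₁ = dₖaₖ − mₖ, dₖ₊₁ = (n − mₖ₊₁²)/dₖ, aₖ₊₁ = ⌊(a₀+mₖ₊₁)/dₖ₊₁⌋:
  k=1: m=48, d=34, a=2
  k=2: m=20, d=57, a=1
  k=3: m=37, d=17, a=5
  k=4: m=48, d=2, a=48
  k=5: m=48, d=17, a=5
  k=6: m=37, d=57, a=1
  k=7: m=20, d=34, a=2
  k=8: m=48, d=1, a=96
d=1 and a=2a₀=96 at k=8, so the next step gives (m, d) = (48, 34) again — its k=1 value — and the period has length 8.

[48; 2, 1, 5, 48, 5, 1, 2, 96]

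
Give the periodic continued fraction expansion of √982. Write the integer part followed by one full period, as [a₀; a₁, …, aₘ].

[31; 2, 1, 30, 1, 2, 62]

a₀ = ⌊√982⌋ = 31.
With m₀=0, d₀=1 and mₖ₊₁ = dₖaₖ − mₖ, dₖ₊₁ = (n − mₖ₊₁²)/dₖ, aₖ₊₁ = ⌊(a₀+mₖ₊₁)/dₖ₊₁⌋:
  k=1: m=31, d=21, a=2
  k=2: m=11, d=41, a=1
  k=3: m=30, d=2, a=30
  k=4: m=30, d=41, a=1
  k=5: m=11, d=21, a=2
  k=6: m=31, d=1, a=62
d=1 and a=2a₀=62 at k=6, so the next step gives (m, d) = (31, 21) again — its k=1 value — and the period has length 6.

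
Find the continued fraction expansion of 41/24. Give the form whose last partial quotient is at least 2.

41 = 1×24 + 17
24 = 1×17 + 7
17 = 2×7 + 3
7 = 2×3 + 1
3 = 3×1 + 0  (stop)
So 41/24 = [1; 1, 2, 2, 3].

[1; 1, 2, 2, 3]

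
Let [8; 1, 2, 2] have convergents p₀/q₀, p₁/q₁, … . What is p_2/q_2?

26/3

Using pₖ = aₖpₖ₋₁ + pₖ₋₂, qₖ = aₖqₖ₋₁ + qₖ₋₂ (with p₋₁=1, p₋₂=0, q₋₁=0, q₋₂=1):
  k=0: a=8, p=8, q=1
  k=1: a=1, p=9, q=1
  k=2: a=2, p=26, q=3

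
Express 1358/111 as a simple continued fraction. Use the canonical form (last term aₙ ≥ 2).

1358 = 12·111 + 26
111 = 4·26 + 7
26 = 3·7 + 5
7 = 1·5 + 2
5 = 2·2 + 1
2 = 2·1 + 0  (stop)
So 1358/111 = [12; 4, 3, 1, 2, 2].

[12; 4, 3, 1, 2, 2]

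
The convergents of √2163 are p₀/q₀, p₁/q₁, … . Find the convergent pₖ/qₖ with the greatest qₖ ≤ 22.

93/2

√2163 = [46; 1, 1, 30, 1, 1, 92, …] (period length 6).
Convergents:
  p_0/q_0 = 46/1
  p_1/q_1 = 47/1
  p_2/q_2 = 93/2
  p_3/q_3 = 2837/61
q_2 = 2 ≤ 22 < 61 = q_3, so the answer is 93/2.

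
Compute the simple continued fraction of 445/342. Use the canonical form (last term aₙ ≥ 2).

[1; 3, 3, 8, 4]

445 = 1·342 + 103
342 = 3·103 + 33
103 = 3·33 + 4
33 = 8·4 + 1
4 = 4·1 + 0  (stop)
So 445/342 = [1; 3, 3, 8, 4].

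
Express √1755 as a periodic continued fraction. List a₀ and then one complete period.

a₀ = ⌊√1755⌋ = 41.
With m₀=0, d₀=1 and mₖ₊₁ = dₖaₖ − mₖ, dₖ₊₁ = (n − mₖ₊₁²)/dₖ, aₖ₊₁ = ⌊(a₀+mₖ₊₁)/dₖ₊₁⌋:
  k=1: m=41, d=74, a=1
  k=2: m=33, d=9, a=8
  k=3: m=39, d=26, a=3
  k=4: m=39, d=9, a=8
  k=5: m=33, d=74, a=1
  k=6: m=41, d=1, a=82
d=1 and a=2a₀=82 at k=6, so the next step gives (m, d) = (41, 74) again — its k=1 value — and the period has length 6.

[41; 1, 8, 3, 8, 1, 82]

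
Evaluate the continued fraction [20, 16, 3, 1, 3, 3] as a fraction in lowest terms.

Fold from the inside: start with 3/1.
  3 + 1/3 = 10/3
  1 + 3/10 = 13/10
  3 + 10/13 = 49/13
  16 + 13/49 = 797/49
  20 + 49/797 = 15989/797

15989/797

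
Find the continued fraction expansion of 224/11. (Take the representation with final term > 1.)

224 = 20·11 + 4
11 = 2·4 + 3
4 = 1·3 + 1
3 = 3·1 + 0  (stop)
So 224/11 = [20; 2, 1, 3].

[20; 2, 1, 3]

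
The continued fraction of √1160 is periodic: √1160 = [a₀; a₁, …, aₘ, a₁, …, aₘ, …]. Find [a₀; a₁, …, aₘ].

a₀ = ⌊√1160⌋ = 34.
With m₀=0, d₀=1 and mₖ₊₁ = dₖaₖ − mₖ, dₖ₊₁ = (n − mₖ₊₁²)/dₖ, aₖ₊₁ = ⌊(a₀+mₖ₊₁)/dₖ₊₁⌋:
  k=1: m=34, d=4, a=17
  k=2: m=34, d=1, a=68
d=1 and a=2a₀=68 at k=2, so the next step gives (m, d) = (34, 4) again — its k=1 value — and the period has length 2.

[34; 17, 68]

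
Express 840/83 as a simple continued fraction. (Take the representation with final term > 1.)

[10; 8, 3, 3]

840 = 10·83 + 10
83 = 8·10 + 3
10 = 3·3 + 1
3 = 3·1 + 0  (stop)
So 840/83 = [10; 8, 3, 3].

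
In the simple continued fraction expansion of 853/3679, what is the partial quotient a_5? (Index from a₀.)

2

853 = 0·3679 + 853   →  a_0 = 0
3679 = 4·853 + 267   →  a_1 = 4
853 = 3·267 + 52   →  a_2 = 3
267 = 5·52 + 7   →  a_3 = 5
52 = 7·7 + 3   →  a_4 = 7
7 = 2·3 + 1   →  a_5 = 2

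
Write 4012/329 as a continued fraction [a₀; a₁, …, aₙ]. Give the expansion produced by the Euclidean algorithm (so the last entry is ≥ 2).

4012 = 12*329 + 64
329 = 5*64 + 9
64 = 7*9 + 1
9 = 9*1 + 0  (stop)
So 4012/329 = [12; 5, 7, 9].

[12; 5, 7, 9]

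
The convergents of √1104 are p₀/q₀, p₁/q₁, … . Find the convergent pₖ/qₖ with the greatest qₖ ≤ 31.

√1104 = [33; 4, 2, 2, 2, 4, 66, …] (period length 6).
Convergents:
  p_0/q_0 = 33/1
  p_1/q_1 = 133/4
  p_2/q_2 = 299/9
  p_3/q_3 = 731/22
  p_4/q_4 = 1761/53
q_3 = 22 ≤ 31 < 53 = q_4, so the answer is 731/22.

731/22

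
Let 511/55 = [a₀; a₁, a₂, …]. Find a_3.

511 = 9·55 + 16   →  a_0 = 9
55 = 3·16 + 7   →  a_1 = 3
16 = 2·7 + 2   →  a_2 = 2
7 = 3·2 + 1   →  a_3 = 3

3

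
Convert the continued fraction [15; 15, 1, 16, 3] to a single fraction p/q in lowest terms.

Fold from the inside: start with 3/1.
  16 + 1/3 = 49/3
  1 + 3/49 = 52/49
  15 + 49/52 = 829/52
  15 + 52/829 = 12487/829

12487/829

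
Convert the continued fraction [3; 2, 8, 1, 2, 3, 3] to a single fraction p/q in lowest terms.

2108/607

Using pₖ = aₖpₖ₋₁ + pₖ₋₂ and qₖ = aₖqₖ₋₁ + qₖ₋₂:
  k=0: a=3, p=3, q=1
  k=1: a=2, p=7, q=2
  k=2: a=8, p=59, q=17
  k=3: a=1, p=66, q=19
  k=4: a=2, p=191, q=55
  k=5: a=3, p=639, q=184
  k=6: a=3, p=2108, q=607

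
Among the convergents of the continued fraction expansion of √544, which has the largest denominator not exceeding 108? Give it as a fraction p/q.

2449/105

√544 = [23; 3, 11, 3, 46, …] (period length 4).
Convergents:
  p_0/q_0 = 23/1
  p_1/q_1 = 70/3
  p_2/q_2 = 793/34
  p_3/q_3 = 2449/105
  p_4/q_4 = 113447/4864
q_3 = 105 ≤ 108 < 4864 = q_4, so the answer is 2449/105.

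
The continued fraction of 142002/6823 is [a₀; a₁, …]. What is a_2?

142002 = 20·6823 + 5542   →  a_0 = 20
6823 = 1·5542 + 1281   →  a_1 = 1
5542 = 4·1281 + 418   →  a_2 = 4

4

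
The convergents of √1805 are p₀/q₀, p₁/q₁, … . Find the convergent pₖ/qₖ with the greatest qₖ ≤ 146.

√1805 = [42; 2, 16, 2, 84, …] (period length 4).
Convergents:
  p_0/q_0 = 42/1
  p_1/q_1 = 85/2
  p_2/q_2 = 1402/33
  p_3/q_3 = 2889/68
  p_4/q_4 = 244078/5745
q_3 = 68 ≤ 146 < 5745 = q_4, so the answer is 2889/68.

2889/68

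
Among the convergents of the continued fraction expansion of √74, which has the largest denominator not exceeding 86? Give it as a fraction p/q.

714/83

√74 = [8; 1, 1, 1, 1, 16, …] (period length 5).
Convergents:
  p_0/q_0 = 8/1
  p_1/q_1 = 9/1
  p_2/q_2 = 17/2
  p_3/q_3 = 26/3
  p_4/q_4 = 43/5
  p_5/q_5 = 714/83
  p_6/q_6 = 757/88
q_5 = 83 ≤ 86 < 88 = q_6, so the answer is 714/83.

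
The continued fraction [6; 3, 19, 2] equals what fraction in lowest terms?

753/119

Using pₖ = aₖpₖ₋₁ + pₖ₋₂ and qₖ = aₖqₖ₋₁ + qₖ₋₂:
  k=0: a=6, p=6, q=1
  k=1: a=3, p=19, q=3
  k=2: a=19, p=367, q=58
  k=3: a=2, p=753, q=119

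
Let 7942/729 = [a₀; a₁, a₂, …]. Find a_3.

7942 = 10·729 + 652   →  a_0 = 10
729 = 1·652 + 77   →  a_1 = 1
652 = 8·77 + 36   →  a_2 = 8
77 = 2·36 + 5   →  a_3 = 2

2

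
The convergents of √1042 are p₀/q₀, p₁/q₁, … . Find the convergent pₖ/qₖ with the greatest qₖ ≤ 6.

129/4

√1042 = [32; 3, 1, 1, 3, 64, …] (period length 5).
Convergents:
  p_0/q_0 = 32/1
  p_1/q_1 = 97/3
  p_2/q_2 = 129/4
  p_3/q_3 = 226/7
q_2 = 4 ≤ 6 < 7 = q_3, so the answer is 129/4.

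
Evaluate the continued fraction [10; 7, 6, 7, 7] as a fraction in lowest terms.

22297/2199

Fold from the inside: start with 7/1.
  7 + 1/7 = 50/7
  6 + 7/50 = 307/50
  7 + 50/307 = 2199/307
  10 + 307/2199 = 22297/2199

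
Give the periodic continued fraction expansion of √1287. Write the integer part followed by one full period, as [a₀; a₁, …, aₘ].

a₀ = ⌊√1287⌋ = 35.
With m₀=0, d₀=1 and mₖ₊₁ = dₖaₖ − mₖ, dₖ₊₁ = (n − mₖ₊₁²)/dₖ, aₖ₊₁ = ⌊(a₀+mₖ₊₁)/dₖ₊₁⌋:
  k=1: m=35, d=62, a=1
  k=2: m=27, d=9, a=6
  k=3: m=27, d=62, a=1
  k=4: m=35, d=1, a=70
d=1 and a=2a₀=70 at k=4, so the next step gives (m, d) = (35, 62) again — its k=1 value — and the period has length 4.

[35; 1, 6, 1, 70]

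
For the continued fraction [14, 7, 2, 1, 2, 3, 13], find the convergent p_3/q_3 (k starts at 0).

Using pₖ = aₖpₖ₋₁ + pₖ₋₂, qₖ = aₖqₖ₋₁ + qₖ₋₂ (with p₋₁=1, p₋₂=0, q₋₁=0, q₋₂=1):
  k=0: a=14, p=14, q=1
  k=1: a=7, p=99, q=7
  k=2: a=2, p=212, q=15
  k=3: a=1, p=311, q=22

311/22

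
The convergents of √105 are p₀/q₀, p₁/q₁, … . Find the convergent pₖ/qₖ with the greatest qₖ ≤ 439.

3361/328

√105 = [10; 4, 20, …] (period length 2).
Convergents:
  p_0/q_0 = 10/1
  p_1/q_1 = 41/4
  p_2/q_2 = 830/81
  p_3/q_3 = 3361/328
  p_4/q_4 = 68050/6641
q_3 = 328 ≤ 439 < 6641 = q_4, so the answer is 3361/328.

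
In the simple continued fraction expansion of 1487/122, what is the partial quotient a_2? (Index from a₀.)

3

1487 = 12·122 + 23   →  a_0 = 12
122 = 5·23 + 7   →  a_1 = 5
23 = 3·7 + 2   →  a_2 = 3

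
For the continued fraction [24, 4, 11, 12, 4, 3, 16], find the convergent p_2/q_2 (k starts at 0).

Using pₖ = aₖpₖ₋₁ + pₖ₋₂, qₖ = aₖqₖ₋₁ + qₖ₋₂ (with p₋₁=1, p₋₂=0, q₋₁=0, q₋₂=1):
  k=0: a=24, p=24, q=1
  k=1: a=4, p=97, q=4
  k=2: a=11, p=1091, q=45

1091/45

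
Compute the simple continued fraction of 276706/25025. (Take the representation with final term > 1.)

276706 = 11×25025 + 1431
25025 = 17×1431 + 698
1431 = 2×698 + 35
698 = 19×35 + 33
35 = 1×33 + 2
33 = 16×2 + 1
2 = 2×1 + 0  (stop)
So 276706/25025 = [11; 17, 2, 19, 1, 16, 2].

[11; 17, 2, 19, 1, 16, 2]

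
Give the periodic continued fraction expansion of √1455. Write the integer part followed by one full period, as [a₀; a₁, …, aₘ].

[38; 6, 1, 11, 1, 6, 76]

a₀ = ⌊√1455⌋ = 38.
With m₀=0, d₀=1 and mₖ₊₁ = dₖaₖ − mₖ, dₖ₊₁ = (n − mₖ₊₁²)/dₖ, aₖ₊₁ = ⌊(a₀+mₖ₊₁)/dₖ₊₁⌋:
  k=1: m=38, d=11, a=6
  k=2: m=28, d=61, a=1
  k=3: m=33, d=6, a=11
  k=4: m=33, d=61, a=1
  k=5: m=28, d=11, a=6
  k=6: m=38, d=1, a=76
d=1 and a=2a₀=76 at k=6, so the next step gives (m, d) = (38, 11) again — its k=1 value — and the period has length 6.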